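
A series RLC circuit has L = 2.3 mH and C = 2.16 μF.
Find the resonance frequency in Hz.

Step 1 — Resonance condition Im(Z)=0 gives ω₀ = 1/√(LC).
Step 2 — ω₀ = 1/√(0.0023·2.16e-06) = 1.419e+04 rad/s.
Step 3 — f₀ = ω₀/(2π) = 2258 Hz.

f₀ = 2258 Hz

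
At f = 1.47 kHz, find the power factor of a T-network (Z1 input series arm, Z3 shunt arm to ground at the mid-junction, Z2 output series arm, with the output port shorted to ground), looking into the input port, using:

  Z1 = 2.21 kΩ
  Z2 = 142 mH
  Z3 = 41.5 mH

Step 1 — Angular frequency: ω = 2π·f = 2π·1470 = 9236 rad/s.
Step 2 — Component impedances:
  Z1: Z = R = 2210 Ω
  Z2: Z = jωL = j·9236·0.142 = 0 + j1312 Ω
  Z3: Z = jωL = j·9236·0.0415 = 0 + j383.3 Ω
Step 3 — With the output port shorted to ground, the output series arm Z2 runs from the junction to ground; the shunt arm Z3 also runs from the junction to ground. They appear in parallel: Z3 || Z2 = 0 + j296.6 Ω.
Step 4 — Series with input arm Z1: Z_in = Z1 + (Z3 || Z2) = 2210 + j296.6 Ω = 2230∠7.6° Ω.
Step 5 — Power factor: PF = cos(φ) = Re(Z)/|Z| = 2210/2229.8 = 0.9911.
Step 6 — Type: Im(Z) = 296.6 ⇒ lagging (phase φ = 7.6°).

PF = 0.9911 (lagging, φ = 7.6°)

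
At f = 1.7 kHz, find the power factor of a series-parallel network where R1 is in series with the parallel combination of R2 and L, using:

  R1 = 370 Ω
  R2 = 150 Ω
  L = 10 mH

Step 1 — Angular frequency: ω = 2π·f = 2π·1700 = 1.068e+04 rad/s.
Step 2 — Component impedances:
  R1: Z = R = 370 Ω
  R2: Z = R = 150 Ω
  L: Z = jωL = j·1.068e+04·0.01 = 0 + j106.8 Ω
Step 3 — Parallel branch: R2 || L = 1/(1/R2 + 1/L) = 50.47 + j70.87 Ω.
Step 4 — Series with R1: Z_total = R1 + (R2 || L) = 420.5 + j70.87 Ω = 426.4∠9.6° Ω.
Step 5 — Power factor: PF = cos(φ) = Re(Z)/|Z| = 420.47/426.4 = 0.9861.
Step 6 — Type: Im(Z) = 70.87 ⇒ lagging (phase φ = 9.6°).

PF = 0.9861 (lagging, φ = 9.6°)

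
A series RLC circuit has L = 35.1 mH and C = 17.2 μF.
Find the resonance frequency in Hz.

Step 1 — Resonance condition Im(Z)=0 gives ω₀ = 1/√(LC).
Step 2 — ω₀ = 1/√(0.0351·1.72e-05) = 1287 rad/s.
Step 3 — f₀ = ω₀/(2π) = 204.8 Hz.

f₀ = 204.8 Hz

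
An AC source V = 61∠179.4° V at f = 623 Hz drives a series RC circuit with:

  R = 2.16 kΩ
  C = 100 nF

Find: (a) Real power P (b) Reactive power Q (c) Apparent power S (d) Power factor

Step 1 — Angular frequency: ω = 2π·f = 2π·623 = 3914 rad/s.
Step 2 — Component impedances:
  R: Z = R = 2160 Ω
  C: Z = 1/(jωC) = -j/(ω·C) = 0 - j2555 Ω
Step 3 — Series combination: Z_total = R + C = 2160 - j2555 Ω = 3345∠-49.8° Ω.
Step 4 — Source phasor: V = 61∠179.4° V = -61 + j0.6388 V.
Step 5 — Current: I = V / Z = -0.01192 - j0.0138 A = 0.01823∠-130.8° A.
Step 6 — Complex power: S = V·I* = 0.7181 - j0.8494 VA.
Step 7 — Real power: P = Re(S) = 0.7181 W.
Step 8 — Reactive power: Q = Im(S) = -0.8494 VAR.
Step 9 — Apparent power: |S| = 1.112 VA.
Step 10 — Power factor: PF = P/|S| = 0.6457 (leading).

(a) P = 0.7181 W  (b) Q = -0.8494 VAR  (c) S = 1.112 VA  (d) PF = 0.6457 (leading)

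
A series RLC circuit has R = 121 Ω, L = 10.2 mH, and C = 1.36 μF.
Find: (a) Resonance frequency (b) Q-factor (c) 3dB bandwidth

Step 1 — Resonance: ω₀ = 1/√(LC) = 1/√(0.0102·1.36e-06) = 8490 rad/s.
Step 2 — f₀ = ω₀/(2π) = 1351 Hz.
Step 3 — Series Q: Q = ω₀L/R = 8490·0.0102/121 = 0.7157.
Step 4 — Bandwidth: Δω = ω₀/Q = 1.186e+04 rad/s; BW = Δω/(2π) = 1888 Hz.

(a) f₀ = 1351 Hz  (b) Q = 0.7157  (c) BW = 1888 Hz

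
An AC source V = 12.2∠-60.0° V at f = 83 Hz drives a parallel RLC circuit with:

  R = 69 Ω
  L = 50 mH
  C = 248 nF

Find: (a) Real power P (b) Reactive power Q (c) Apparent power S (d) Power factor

Step 1 — Angular frequency: ω = 2π·f = 2π·83 = 521.5 rad/s.
Step 2 — Component impedances:
  R: Z = R = 69 Ω
  L: Z = jωL = j·521.5·0.05 = 0 + j26.08 Ω
  C: Z = 1/(jωC) = -j/(ω·C) = 0 - j7732 Ω
Step 3 — Parallel combination: 1/Z_total = 1/R + 1/L + 1/C; Z_total = 8.674 + j22.87 Ω = 24.46∠69.2° Ω.
Step 4 — Source phasor: V = 12.2∠-60.0° V = 6.1 - j10.57 V.
Step 5 — Current: I = V / Z = -0.3154 - j0.3863 A = 0.4987∠-129.2° A.
Step 6 — Complex power: S = V·I* = 2.157 + j5.689 VA.
Step 7 — Real power: P = Re(S) = 2.157 W.
Step 8 — Reactive power: Q = Im(S) = 5.689 VAR.
Step 9 — Apparent power: |S| = 6.084 VA.
Step 10 — Power factor: PF = P/|S| = 0.3545 (lagging).

(a) P = 2.157 W  (b) Q = 5.689 VAR  (c) S = 6.084 VA  (d) PF = 0.3545 (lagging)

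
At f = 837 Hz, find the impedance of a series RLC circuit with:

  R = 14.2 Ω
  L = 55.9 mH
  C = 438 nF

Step 1 — Angular frequency: ω = 2π·f = 2π·837 = 5259 rad/s.
Step 2 — Component impedances:
  R: Z = R = 14.2 Ω
  L: Z = jωL = j·5259·0.0559 = 0 + j294 Ω
  C: Z = 1/(jωC) = -j/(ω·C) = 0 - j434.1 Ω
Step 3 — Series combination: Z_total = R + L + C = 14.2 - j140.2 Ω = 140.9∠-84.2° Ω.

Z = 14.2 - j140.2 Ω = 140.9∠-84.2° Ω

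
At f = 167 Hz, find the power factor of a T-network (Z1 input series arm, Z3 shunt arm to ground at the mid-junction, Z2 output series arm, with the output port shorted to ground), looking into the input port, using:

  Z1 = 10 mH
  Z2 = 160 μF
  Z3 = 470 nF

Step 1 — Angular frequency: ω = 2π·f = 2π·167 = 1049 rad/s.
Step 2 — Component impedances:
  Z1: Z = jωL = j·1049·0.01 = 0 + j10.49 Ω
  Z2: Z = 1/(jωC) = -j/(ω·C) = 0 - j5.956 Ω
  Z3: Z = 1/(jωC) = -j/(ω·C) = 0 - j2028 Ω
Step 3 — With the output port shorted to ground, the output series arm Z2 runs from the junction to ground; the shunt arm Z3 also runs from the junction to ground. They appear in parallel: Z3 || Z2 = 0 - j5.939 Ω.
Step 4 — Series with input arm Z1: Z_in = Z1 + (Z3 || Z2) = 0 + j4.554 Ω = 4.554∠90.0° Ω.
Step 5 — Power factor: PF = cos(φ) = Re(Z)/|Z| = 0/4.554 = 0.
Step 6 — Type: Im(Z) = 4.554 ⇒ lagging (phase φ = 90.0°).

PF = 0 (lagging, φ = 90.0°)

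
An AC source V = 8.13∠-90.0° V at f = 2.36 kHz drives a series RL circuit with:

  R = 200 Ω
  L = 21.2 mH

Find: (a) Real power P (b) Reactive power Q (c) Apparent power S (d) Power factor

Step 1 — Angular frequency: ω = 2π·f = 2π·2360 = 1.483e+04 rad/s.
Step 2 — Component impedances:
  R: Z = R = 200 Ω
  L: Z = jωL = j·1.483e+04·0.0212 = 0 + j314.4 Ω
Step 3 — Series combination: Z_total = R + L = 200 + j314.4 Ω = 372.6∠57.5° Ω.
Step 4 — Source phasor: V = 8.13∠-90.0° V = 0 - j8.13 V.
Step 5 — Current: I = V / Z = -0.01841 - j0.01171 A = 0.02182∠-147.5° A.
Step 6 — Complex power: S = V·I* = 0.09523 + j0.1497 VA.
Step 7 — Real power: P = Re(S) = 0.09523 W.
Step 8 — Reactive power: Q = Im(S) = 0.1497 VAR.
Step 9 — Apparent power: |S| = 0.1774 VA.
Step 10 — Power factor: PF = P/|S| = 0.5368 (lagging).

(a) P = 0.09523 W  (b) Q = 0.1497 VAR  (c) S = 0.1774 VA  (d) PF = 0.5368 (lagging)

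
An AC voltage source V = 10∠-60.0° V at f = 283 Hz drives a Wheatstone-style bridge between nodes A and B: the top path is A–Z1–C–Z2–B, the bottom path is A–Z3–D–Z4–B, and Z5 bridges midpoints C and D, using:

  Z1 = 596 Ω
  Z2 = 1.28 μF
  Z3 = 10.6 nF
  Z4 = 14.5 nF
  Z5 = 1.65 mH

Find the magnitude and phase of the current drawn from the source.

Step 1 — Angular frequency: ω = 2π·f = 2π·283 = 1778 rad/s.
Step 2 — Component impedances:
  Z1: Z = R = 596 Ω
  Z2: Z = 1/(jωC) = -j/(ω·C) = 0 - j439.4 Ω
  Z3: Z = 1/(jωC) = -j/(ω·C) = 0 - j5.306e+04 Ω
  Z4: Z = 1/(jωC) = -j/(ω·C) = 0 - j3.879e+04 Ω
  Z5: Z = jωL = j·1778·0.00165 = 0 + j2.934 Ω
Step 3 — Bridge requires nodal analysis (the Z5 bridge couples midpoints C and D, so the two paths cannot be reduced to a simple series/parallel combination). Setting node B to ground and injecting 1 A at node A, the 3-node admittance system at A, C, D solves to V_A = Z_AB = 595.9 - j441.1 Ω = 741.4∠-36.5° Ω.
Step 4 — Source phasor: V = 10∠-60.0° V = 5 - j8.66 V.
Step 5 — Ohm's law: I = V / Z_total = (5 - j8.66) / (595.9 - j441.1) = 0.01237 - j0.005376 A.
Step 6 — Convert to polar: |I| = 0.01349 A, ∠I = -23.5°.

I = 0.01349∠-23.5° A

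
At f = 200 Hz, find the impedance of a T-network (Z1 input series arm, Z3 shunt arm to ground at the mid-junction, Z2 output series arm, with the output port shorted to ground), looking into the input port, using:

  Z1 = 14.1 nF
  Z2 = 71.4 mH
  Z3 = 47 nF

Step 1 — Angular frequency: ω = 2π·f = 2π·200 = 1257 rad/s.
Step 2 — Component impedances:
  Z1: Z = 1/(jωC) = -j/(ω·C) = 0 - j5.644e+04 Ω
  Z2: Z = jωL = j·1257·0.0714 = 0 + j89.72 Ω
  Z3: Z = 1/(jωC) = -j/(ω·C) = 0 - j1.693e+04 Ω
Step 3 — With the output port shorted to ground, the output series arm Z2 runs from the junction to ground; the shunt arm Z3 also runs from the junction to ground. They appear in parallel: Z3 || Z2 = 0 + j90.2 Ω.
Step 4 — Series with input arm Z1: Z_in = Z1 + (Z3 || Z2) = 0 - j5.635e+04 Ω = 5.635e+04∠-90.0° Ω.

Z = 0 - j5.635e+04 Ω = 5.635e+04∠-90.0° Ω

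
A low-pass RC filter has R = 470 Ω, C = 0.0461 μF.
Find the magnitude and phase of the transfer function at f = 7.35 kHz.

Step 1 — Angular frequency: ω = 2π·7350 = 4.618e+04 rad/s.
Step 2 — Transfer function: H(jω) = 1/(1 + jωRC).
Step 3 — Denominator: 1 + jωRC = 1 + j·4.618e+04·470·4.61e-08 = 1 + j1.001.
Step 4 — H = 0.4997 - j0.5.
Step 5 — Magnitude: |H| = 0.7069 (-3.0 dB); phase: φ = -45.0°.

|H| = 0.7069 (-3.0 dB), φ = -45.0°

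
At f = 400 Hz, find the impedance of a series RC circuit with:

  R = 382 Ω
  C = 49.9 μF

Step 1 — Angular frequency: ω = 2π·f = 2π·400 = 2513 rad/s.
Step 2 — Component impedances:
  R: Z = R = 382 Ω
  C: Z = 1/(jωC) = -j/(ω·C) = 0 - j7.974 Ω
Step 3 — Series combination: Z_total = R + C = 382 - j7.974 Ω = 382.1∠-1.2° Ω.

Z = 382 - j7.974 Ω = 382.1∠-1.2° Ω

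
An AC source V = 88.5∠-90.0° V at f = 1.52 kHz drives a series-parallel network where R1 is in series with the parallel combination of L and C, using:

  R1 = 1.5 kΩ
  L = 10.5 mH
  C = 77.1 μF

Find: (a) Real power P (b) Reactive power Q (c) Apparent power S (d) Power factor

Step 1 — Angular frequency: ω = 2π·f = 2π·1520 = 9550 rad/s.
Step 2 — Component impedances:
  R1: Z = R = 1500 Ω
  L: Z = jωL = j·9550·0.0105 = 0 + j100.3 Ω
  C: Z = 1/(jωC) = -j/(ω·C) = 0 - j1.358 Ω
Step 3 — Parallel branch: L || C = 1/(1/L + 1/C) = 0 - j1.377 Ω.
Step 4 — Series with R1: Z_total = R1 + (L || C) = 1500 - j1.377 Ω = 1500∠-0.1° Ω.
Step 5 — Source phasor: V = 88.5∠-90.0° V = 0 - j88.5 V.
Step 6 — Current: I = V / Z = 5.415e-05 - j0.059 A = 0.059∠-89.9° A.
Step 7 — Complex power: S = V·I* = 5.221 - j0.004792 VA.
Step 8 — Real power: P = Re(S) = 5.221 W.
Step 9 — Reactive power: Q = Im(S) = -0.004792 VAR.
Step 10 — Apparent power: |S| = 5.221 VA.
Step 11 — Power factor: PF = P/|S| = 1 (leading).

(a) P = 5.221 W  (b) Q = -0.004792 VAR  (c) S = 5.221 VA  (d) PF = 1 (leading)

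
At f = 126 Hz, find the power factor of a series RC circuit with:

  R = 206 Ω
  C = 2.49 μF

Step 1 — Angular frequency: ω = 2π·f = 2π·126 = 791.7 rad/s.
Step 2 — Component impedances:
  R: Z = R = 206 Ω
  C: Z = 1/(jωC) = -j/(ω·C) = 0 - j507.3 Ω
Step 3 — Series combination: Z_total = R + C = 206 - j507.3 Ω = 547.5∠-67.9° Ω.
Step 4 — Power factor: PF = cos(φ) = Re(Z)/|Z| = 206/547.51 = 0.3762.
Step 5 — Type: Im(Z) = -507.3 ⇒ leading (phase φ = -67.9°).

PF = 0.3762 (leading, φ = -67.9°)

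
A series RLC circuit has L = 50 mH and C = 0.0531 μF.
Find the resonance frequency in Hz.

Step 1 — Resonance condition Im(Z)=0 gives ω₀ = 1/√(LC).
Step 2 — ω₀ = 1/√(0.05·5.31e-08) = 1.941e+04 rad/s.
Step 3 — f₀ = ω₀/(2π) = 3089 Hz.

f₀ = 3089 Hz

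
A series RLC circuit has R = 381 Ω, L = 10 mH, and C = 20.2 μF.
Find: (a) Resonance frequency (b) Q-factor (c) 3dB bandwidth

Step 1 — Resonance: ω₀ = 1/√(LC) = 1/√(0.01·2.02e-05) = 2225 rad/s.
Step 2 — f₀ = ω₀/(2π) = 354.1 Hz.
Step 3 — Series Q: Q = ω₀L/R = 2225·0.01/381 = 0.0584.
Step 4 — Bandwidth: Δω = ω₀/Q = 3.81e+04 rad/s; BW = Δω/(2π) = 6064 Hz.

(a) f₀ = 354.1 Hz  (b) Q = 0.0584  (c) BW = 6064 Hz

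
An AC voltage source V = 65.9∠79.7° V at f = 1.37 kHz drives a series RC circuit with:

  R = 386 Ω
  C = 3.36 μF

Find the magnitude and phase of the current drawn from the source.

Step 1 — Angular frequency: ω = 2π·f = 2π·1370 = 8608 rad/s.
Step 2 — Component impedances:
  R: Z = R = 386 Ω
  C: Z = 1/(jωC) = -j/(ω·C) = 0 - j34.57 Ω
Step 3 — Series combination: Z_total = R + C = 386 - j34.57 Ω = 387.5∠-5.1° Ω.
Step 4 — Source phasor: V = 65.9∠79.7° V = 11.78 + j64.84 V.
Step 5 — Ohm's law: I = V / Z_total = (11.78 + j64.84) / (386 - j34.57) = 0.01536 + j0.1693 A.
Step 6 — Convert to polar: |I| = 0.17 A, ∠I = 84.8°.

I = 0.17∠84.8° A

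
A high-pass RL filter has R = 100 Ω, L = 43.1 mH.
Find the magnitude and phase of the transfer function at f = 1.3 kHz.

Step 1 — Angular frequency: ω = 2π·1300 = 8168 rad/s.
Step 2 — Transfer function: H(jω) = jωL/(R + jωL).
Step 3 — Numerator jωL = j·352; denominator R + jωL = 100 + j352.
Step 4 — H = 0.9253 + j0.2628.
Step 5 — Magnitude: |H| = 0.9619 (-0.3 dB); phase: φ = 15.9°.

|H| = 0.9619 (-0.3 dB), φ = 15.9°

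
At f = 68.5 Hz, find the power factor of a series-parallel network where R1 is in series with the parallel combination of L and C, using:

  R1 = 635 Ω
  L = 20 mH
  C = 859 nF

Step 1 — Angular frequency: ω = 2π·f = 2π·68.5 = 430.4 rad/s.
Step 2 — Component impedances:
  R1: Z = R = 635 Ω
  L: Z = jωL = j·430.4·0.02 = 0 + j8.608 Ω
  C: Z = 1/(jωC) = -j/(ω·C) = 0 - j2705 Ω
Step 3 — Parallel branch: L || C = 1/(1/L + 1/C) = 0 + j8.635 Ω.
Step 4 — Series with R1: Z_total = R1 + (L || C) = 635 + j8.635 Ω = 635.1∠0.8° Ω.
Step 5 — Power factor: PF = cos(φ) = Re(Z)/|Z| = 635/635.06 = 0.9999.
Step 6 — Type: Im(Z) = 8.635 ⇒ lagging (phase φ = 0.8°).

PF = 0.9999 (lagging, φ = 0.8°)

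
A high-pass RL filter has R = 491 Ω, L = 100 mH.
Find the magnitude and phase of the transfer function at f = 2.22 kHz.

Step 1 — Angular frequency: ω = 2π·2220 = 1.395e+04 rad/s.
Step 2 — Transfer function: H(jω) = jωL/(R + jωL).
Step 3 — Numerator jωL = j·1395; denominator R + jωL = 491 + j1395.
Step 4 — H = 0.8898 + j0.3132.
Step 5 — Magnitude: |H| = 0.9433 (-0.5 dB); phase: φ = 19.4°.

|H| = 0.9433 (-0.5 dB), φ = 19.4°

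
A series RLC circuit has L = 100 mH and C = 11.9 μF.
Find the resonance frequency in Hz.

Step 1 — Resonance condition Im(Z)=0 gives ω₀ = 1/√(LC).
Step 2 — ω₀ = 1/√(0.1·1.19e-05) = 916.7 rad/s.
Step 3 — f₀ = ω₀/(2π) = 145.9 Hz.

f₀ = 145.9 Hz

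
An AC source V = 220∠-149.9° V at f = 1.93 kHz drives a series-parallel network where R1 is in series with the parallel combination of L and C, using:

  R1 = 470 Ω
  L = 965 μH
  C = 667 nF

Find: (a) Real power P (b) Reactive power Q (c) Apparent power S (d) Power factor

Step 1 — Angular frequency: ω = 2π·f = 2π·1930 = 1.213e+04 rad/s.
Step 2 — Component impedances:
  R1: Z = R = 470 Ω
  L: Z = jωL = j·1.213e+04·0.000965 = 0 + j11.7 Ω
  C: Z = 1/(jωC) = -j/(ω·C) = 0 - j123.6 Ω
Step 3 — Parallel branch: L || C = 1/(1/L + 1/C) = 0 + j12.93 Ω.
Step 4 — Series with R1: Z_total = R1 + (L || C) = 470 + j12.93 Ω = 470.2∠1.6° Ω.
Step 5 — Source phasor: V = 220∠-149.9° V = -190.3 - j110.3 V.
Step 6 — Current: I = V / Z = -0.4111 - j0.2234 A = 0.4679∠-151.5° A.
Step 7 — Complex power: S = V·I* = 102.9 + j2.83 VA.
Step 8 — Real power: P = Re(S) = 102.9 W.
Step 9 — Reactive power: Q = Im(S) = 2.83 VAR.
Step 10 — Apparent power: |S| = 102.9 VA.
Step 11 — Power factor: PF = P/|S| = 0.9996 (lagging).

(a) P = 102.9 W  (b) Q = 2.83 VAR  (c) S = 102.9 VA  (d) PF = 0.9996 (lagging)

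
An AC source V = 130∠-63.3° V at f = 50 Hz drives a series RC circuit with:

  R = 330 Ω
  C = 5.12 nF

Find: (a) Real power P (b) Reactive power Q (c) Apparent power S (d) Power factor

Step 1 — Angular frequency: ω = 2π·f = 2π·50 = 314.2 rad/s.
Step 2 — Component impedances:
  R: Z = R = 330 Ω
  C: Z = 1/(jωC) = -j/(ω·C) = 0 - j6.217e+05 Ω
Step 3 — Series combination: Z_total = R + C = 330 - j6.217e+05 Ω = 6.217e+05∠-90.0° Ω.
Step 4 — Source phasor: V = 130∠-63.3° V = 58.41 - j116.1 V.
Step 5 — Current: I = V / Z = 0.0001869 + j9.386e-05 A = 0.0002091∠26.7° A.
Step 6 — Complex power: S = V·I* = 1.443e-05 - j0.02718 VA.
Step 7 — Real power: P = Re(S) = 1.443e-05 W.
Step 8 — Reactive power: Q = Im(S) = -0.02718 VAR.
Step 9 — Apparent power: |S| = 0.02718 VA.
Step 10 — Power factor: PF = P/|S| = 0.0005308 (leading).

(a) P = 1.443e-05 W  (b) Q = -0.02718 VAR  (c) S = 0.02718 VA  (d) PF = 0.0005308 (leading)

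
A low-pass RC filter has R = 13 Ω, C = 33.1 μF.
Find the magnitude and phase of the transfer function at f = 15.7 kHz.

Step 1 — Angular frequency: ω = 2π·1.57e+04 = 9.865e+04 rad/s.
Step 2 — Transfer function: H(jω) = 1/(1 + jωRC).
Step 3 — Denominator: 1 + jωRC = 1 + j·9.865e+04·13·3.31e-05 = 1 + j42.45.
Step 4 — H = 0.0005547 - j0.02355.
Step 5 — Magnitude: |H| = 0.02355 (-32.6 dB); phase: φ = -88.7°.

|H| = 0.02355 (-32.6 dB), φ = -88.7°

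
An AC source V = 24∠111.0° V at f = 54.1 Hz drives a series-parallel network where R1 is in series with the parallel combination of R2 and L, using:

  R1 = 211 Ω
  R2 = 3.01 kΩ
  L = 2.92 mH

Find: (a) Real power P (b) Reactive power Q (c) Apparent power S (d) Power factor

Step 1 — Angular frequency: ω = 2π·f = 2π·54.1 = 339.9 rad/s.
Step 2 — Component impedances:
  R1: Z = R = 211 Ω
  R2: Z = R = 3010 Ω
  L: Z = jωL = j·339.9·0.00292 = 0 + j0.9926 Ω
Step 3 — Parallel branch: R2 || L = 1/(1/R2 + 1/L) = 0.0003273 + j0.9926 Ω.
Step 4 — Series with R1: Z_total = R1 + (R2 || L) = 211 + j0.9926 Ω = 211∠0.3° Ω.
Step 5 — Source phasor: V = 24∠111.0° V = -8.601 + j22.41 V.
Step 6 — Current: I = V / Z = -0.04026 + j0.1064 A = 0.1137∠110.7° A.
Step 7 — Complex power: S = V·I* = 2.73 + j0.01284 VA.
Step 8 — Real power: P = Re(S) = 2.73 W.
Step 9 — Reactive power: Q = Im(S) = 0.01284 VAR.
Step 10 — Apparent power: |S| = 2.73 VA.
Step 11 — Power factor: PF = P/|S| = 1 (lagging).

(a) P = 2.73 W  (b) Q = 0.01284 VAR  (c) S = 2.73 VA  (d) PF = 1 (lagging)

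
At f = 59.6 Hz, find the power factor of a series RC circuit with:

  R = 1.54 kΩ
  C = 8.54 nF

Step 1 — Angular frequency: ω = 2π·f = 2π·59.6 = 374.5 rad/s.
Step 2 — Component impedances:
  R: Z = R = 1540 Ω
  C: Z = 1/(jωC) = -j/(ω·C) = 0 - j3.127e+05 Ω
Step 3 — Series combination: Z_total = R + C = 1540 - j3.127e+05 Ω = 3.127e+05∠-89.7° Ω.
Step 4 — Power factor: PF = cos(φ) = Re(Z)/|Z| = 1540/3.127e+05 = 0.004925.
Step 5 — Type: Im(Z) = -3.127e+05 ⇒ leading (phase φ = -89.7°).

PF = 0.004925 (leading, φ = -89.7°)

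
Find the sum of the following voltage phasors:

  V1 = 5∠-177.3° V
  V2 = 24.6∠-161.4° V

Step 1 — Convert each phasor to rectangular form:
  V1 = 5·(cos(-177.3°) + j·sin(-177.3°)) = -4.994 - j0.2355 V
  V2 = 24.6·(cos(-161.4°) + j·sin(-161.4°)) = -23.32 - j7.846 V
Step 2 — Sum components: V_total = -28.31 - j8.082 V.
Step 3 — Convert to polar: |V_total| = 29.44 V, ∠V_total = -164.1°.

V_total = 29.44∠-164.1° V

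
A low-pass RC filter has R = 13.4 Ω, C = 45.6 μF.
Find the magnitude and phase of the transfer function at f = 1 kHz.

Step 1 — Angular frequency: ω = 2π·1000 = 6283 rad/s.
Step 2 — Transfer function: H(jω) = 1/(1 + jωRC).
Step 3 — Denominator: 1 + jωRC = 1 + j·6283·13.4·4.56e-05 = 1 + j3.839.
Step 4 — H = 0.06353 - j0.2439.
Step 5 — Magnitude: |H| = 0.2521 (-12.0 dB); phase: φ = -75.4°.

|H| = 0.2521 (-12.0 dB), φ = -75.4°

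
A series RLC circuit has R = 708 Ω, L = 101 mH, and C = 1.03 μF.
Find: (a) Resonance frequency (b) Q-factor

Step 1 — Resonance condition Im(Z)=0 gives ω₀ = 1/√(LC).
Step 2 — ω₀ = 1/√(0.101·1.03e-06) = 3100 rad/s.
Step 3 — f₀ = ω₀/(2π) = 493.4 Hz.
Step 4 — Series Q: Q = ω₀L/R = 3100·0.101/708 = 0.4423.

(a) f₀ = 493.4 Hz  (b) Q = 0.4423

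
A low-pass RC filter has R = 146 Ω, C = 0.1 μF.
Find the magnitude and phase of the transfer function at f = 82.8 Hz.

Step 1 — Angular frequency: ω = 2π·82.8 = 520.2 rad/s.
Step 2 — Transfer function: H(jω) = 1/(1 + jωRC).
Step 3 — Denominator: 1 + jωRC = 1 + j·520.2·146·1e-07 = 1 + j0.007596.
Step 4 — H = 0.9999 - j0.007595.
Step 5 — Magnitude: |H| = 1 (-0.0 dB); phase: φ = -0.4°.

|H| = 1 (-0.0 dB), φ = -0.4°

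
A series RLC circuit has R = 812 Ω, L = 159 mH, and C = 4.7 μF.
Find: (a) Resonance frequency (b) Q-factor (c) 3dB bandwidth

Step 1 — Resonance: ω₀ = 1/√(LC) = 1/√(0.159·4.7e-06) = 1157 rad/s.
Step 2 — f₀ = ω₀/(2π) = 184.1 Hz.
Step 3 — Series Q: Q = ω₀L/R = 1157·0.159/812 = 0.2265.
Step 4 — Bandwidth: Δω = ω₀/Q = 5107 rad/s; BW = Δω/(2π) = 812.8 Hz.

(a) f₀ = 184.1 Hz  (b) Q = 0.2265  (c) BW = 812.8 Hz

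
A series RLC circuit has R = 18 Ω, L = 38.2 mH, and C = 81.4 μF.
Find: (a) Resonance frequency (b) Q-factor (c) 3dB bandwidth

Step 1 — Resonance: ω₀ = 1/√(LC) = 1/√(0.0382·8.14e-05) = 567.1 rad/s.
Step 2 — f₀ = ω₀/(2π) = 90.26 Hz.
Step 3 — Series Q: Q = ω₀L/R = 567.1·0.0382/18 = 1.204.
Step 4 — Bandwidth: Δω = ω₀/Q = 471.2 rad/s; BW = Δω/(2π) = 74.99 Hz.

(a) f₀ = 90.26 Hz  (b) Q = 1.204  (c) BW = 74.99 Hz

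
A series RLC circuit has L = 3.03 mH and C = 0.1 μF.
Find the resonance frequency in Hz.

Step 1 — Resonance condition Im(Z)=0 gives ω₀ = 1/√(LC).
Step 2 — ω₀ = 1/√(0.00303·1e-07) = 5.745e+04 rad/s.
Step 3 — f₀ = ω₀/(2π) = 9143 Hz.

f₀ = 9143 Hz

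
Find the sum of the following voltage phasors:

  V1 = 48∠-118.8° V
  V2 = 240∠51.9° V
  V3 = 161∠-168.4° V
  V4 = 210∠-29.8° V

Step 1 — Convert each phasor to rectangular form:
  V1 = 48·(cos(-118.8°) + j·sin(-118.8°)) = -23.12 - j42.06 V
  V2 = 240·(cos(51.9°) + j·sin(51.9°)) = 148.1 + j188.9 V
  V3 = 161·(cos(-168.4°) + j·sin(-168.4°)) = -157.7 - j32.37 V
  V4 = 210·(cos(-29.8°) + j·sin(-29.8°)) = 182.2 - j104.4 V
Step 2 — Sum components: V_total = 149.5 + j10.06 V.
Step 3 — Convert to polar: |V_total| = 149.8 V, ∠V_total = 3.9°.

V_total = 149.8∠3.9° V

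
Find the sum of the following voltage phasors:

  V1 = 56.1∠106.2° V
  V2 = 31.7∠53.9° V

Step 1 — Convert each phasor to rectangular form:
  V1 = 56.1·(cos(106.2°) + j·sin(106.2°)) = -15.65 + j53.87 V
  V2 = 31.7·(cos(53.9°) + j·sin(53.9°)) = 18.68 + j25.61 V
Step 2 — Sum components: V_total = 3.026 + j79.49 V.
Step 3 — Convert to polar: |V_total| = 79.54 V, ∠V_total = 87.8°.

V_total = 79.54∠87.8° V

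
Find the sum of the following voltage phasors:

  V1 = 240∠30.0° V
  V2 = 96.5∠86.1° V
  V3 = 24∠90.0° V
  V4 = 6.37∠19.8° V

Step 1 — Convert each phasor to rectangular form:
  V1 = 240·(cos(30.0°) + j·sin(30.0°)) = 207.8 + j120 V
  V2 = 96.5·(cos(86.1°) + j·sin(86.1°)) = 6.563 + j96.28 V
  V3 = 24·(cos(90.0°) + j·sin(90.0°)) = 0 + j24 V
  V4 = 6.37·(cos(19.8°) + j·sin(19.8°)) = 5.993 + j2.158 V
Step 2 — Sum components: V_total = 220.4 + j242.4 V.
Step 3 — Convert to polar: |V_total| = 327.6 V, ∠V_total = 47.7°.

V_total = 327.6∠47.7° V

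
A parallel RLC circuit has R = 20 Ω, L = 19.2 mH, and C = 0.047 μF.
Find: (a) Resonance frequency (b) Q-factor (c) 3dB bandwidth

Step 1 — Resonance: ω₀ = 1/√(LC) = 1/√(0.0192·4.7e-08) = 3.329e+04 rad/s.
Step 2 — f₀ = ω₀/(2π) = 5298 Hz.
Step 3 — Parallel Q: Q = R/(ω₀L) = 20/(3.329e+04·0.0192) = 0.03129.
Step 4 — Bandwidth: Δω = ω₀/Q = 1.064e+06 rad/s; BW = Δω/(2π) = 1.693e+05 Hz.

(a) f₀ = 5298 Hz  (b) Q = 0.03129  (c) BW = 1.693e+05 Hz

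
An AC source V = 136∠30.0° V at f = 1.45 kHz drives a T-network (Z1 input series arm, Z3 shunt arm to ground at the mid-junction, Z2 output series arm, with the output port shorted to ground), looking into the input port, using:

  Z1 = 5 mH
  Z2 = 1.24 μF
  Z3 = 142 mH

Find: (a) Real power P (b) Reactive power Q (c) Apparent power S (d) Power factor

Step 1 — Angular frequency: ω = 2π·f = 2π·1450 = 9111 rad/s.
Step 2 — Component impedances:
  Z1: Z = jωL = j·9111·0.005 = 0 + j45.55 Ω
  Z2: Z = 1/(jωC) = -j/(ω·C) = 0 - j88.52 Ω
  Z3: Z = jωL = j·9111·0.142 = 0 + j1294 Ω
Step 3 — With the output port shorted to ground, the output series arm Z2 runs from the junction to ground; the shunt arm Z3 also runs from the junction to ground. They appear in parallel: Z3 || Z2 = 0 - j95.02 Ω.
Step 4 — Series with input arm Z1: Z_in = Z1 + (Z3 || Z2) = 0 - j49.47 Ω = 49.47∠-90.0° Ω.
Step 5 — Source phasor: V = 136∠30.0° V = 117.8 + j68 V.
Step 6 — Current: I = V / Z = -1.375 + j2.381 A = 2.749∠120.0° A.
Step 7 — Complex power: S = V·I* = 0 - j373.9 VA.
Step 8 — Real power: P = Re(S) = 0 W.
Step 9 — Reactive power: Q = Im(S) = -373.9 VAR.
Step 10 — Apparent power: |S| = 373.9 VA.
Step 11 — Power factor: PF = P/|S| = 0 (leading).

(a) P = 0 W  (b) Q = -373.9 VAR  (c) S = 373.9 VA  (d) PF = 0 (leading)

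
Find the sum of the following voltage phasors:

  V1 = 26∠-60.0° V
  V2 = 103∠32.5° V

Step 1 — Convert each phasor to rectangular form:
  V1 = 26·(cos(-60.0°) + j·sin(-60.0°)) = 13 - j22.52 V
  V2 = 103·(cos(32.5°) + j·sin(32.5°)) = 86.87 + j55.34 V
Step 2 — Sum components: V_total = 99.87 + j32.83 V.
Step 3 — Convert to polar: |V_total| = 105.1 V, ∠V_total = 18.2°.

V_total = 105.1∠18.2° V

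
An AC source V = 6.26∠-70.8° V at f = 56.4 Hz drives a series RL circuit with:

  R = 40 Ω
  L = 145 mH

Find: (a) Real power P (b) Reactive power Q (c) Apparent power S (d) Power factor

Step 1 — Angular frequency: ω = 2π·f = 2π·56.4 = 354.4 rad/s.
Step 2 — Component impedances:
  R: Z = R = 40 Ω
  L: Z = jωL = j·354.4·0.145 = 0 + j51.38 Ω
Step 3 — Series combination: Z_total = R + L = 40 + j51.38 Ω = 65.12∠52.1° Ω.
Step 4 — Source phasor: V = 6.26∠-70.8° V = 2.059 - j5.912 V.
Step 5 — Current: I = V / Z = -0.05222 - j0.08071 A = 0.09613∠-122.9° A.
Step 6 — Complex power: S = V·I* = 0.3697 + j0.4749 VA.
Step 7 — Real power: P = Re(S) = 0.3697 W.
Step 8 — Reactive power: Q = Im(S) = 0.4749 VAR.
Step 9 — Apparent power: |S| = 0.6018 VA.
Step 10 — Power factor: PF = P/|S| = 0.6143 (lagging).

(a) P = 0.3697 W  (b) Q = 0.4749 VAR  (c) S = 0.6018 VA  (d) PF = 0.6143 (lagging)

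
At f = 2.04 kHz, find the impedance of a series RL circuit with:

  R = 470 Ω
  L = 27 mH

Step 1 — Angular frequency: ω = 2π·f = 2π·2040 = 1.282e+04 rad/s.
Step 2 — Component impedances:
  R: Z = R = 470 Ω
  L: Z = jωL = j·1.282e+04·0.027 = 0 + j346.1 Ω
Step 3 — Series combination: Z_total = R + L = 470 + j346.1 Ω = 583.7∠36.4° Ω.

Z = 470 + j346.1 Ω = 583.7∠36.4° Ω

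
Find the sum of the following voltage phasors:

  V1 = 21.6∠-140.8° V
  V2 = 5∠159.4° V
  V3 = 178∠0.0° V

Step 1 — Convert each phasor to rectangular form:
  V1 = 21.6·(cos(-140.8°) + j·sin(-140.8°)) = -16.74 - j13.65 V
  V2 = 5·(cos(159.4°) + j·sin(159.4°)) = -4.68 + j1.759 V
  V3 = 178·(cos(0.0°) + j·sin(0.0°)) = 178 V
Step 2 — Sum components: V_total = 156.6 - j11.89 V.
Step 3 — Convert to polar: |V_total| = 157 V, ∠V_total = -4.3°.

V_total = 157∠-4.3° V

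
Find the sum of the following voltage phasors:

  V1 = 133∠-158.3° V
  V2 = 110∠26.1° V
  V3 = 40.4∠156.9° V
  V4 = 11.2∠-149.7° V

Step 1 — Convert each phasor to rectangular form:
  V1 = 133·(cos(-158.3°) + j·sin(-158.3°)) = -123.6 - j49.18 V
  V2 = 110·(cos(26.1°) + j·sin(26.1°)) = 98.78 + j48.39 V
  V3 = 40.4·(cos(156.9°) + j·sin(156.9°)) = -37.16 + j15.85 V
  V4 = 11.2·(cos(-149.7°) + j·sin(-149.7°)) = -9.67 - j5.651 V
Step 2 — Sum components: V_total = -71.62 + j9.417 V.
Step 3 — Convert to polar: |V_total| = 72.24 V, ∠V_total = 172.5°.

V_total = 72.24∠172.5° V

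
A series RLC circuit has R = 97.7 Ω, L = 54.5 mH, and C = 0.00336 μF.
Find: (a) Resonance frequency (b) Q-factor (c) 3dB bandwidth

Step 1 — Resonance condition Im(Z)=0 gives ω₀ = 1/√(LC).
Step 2 — ω₀ = 1/√(0.0545·3.36e-09) = 7.39e+04 rad/s.
Step 3 — f₀ = ω₀/(2π) = 1.176e+04 Hz.
Step 4 — Series Q: Q = ω₀L/R = 7.39e+04·0.0545/97.7 = 41.22.
Step 5 — 3dB bandwidth: Δω = ω₀/Q = 1793 rad/s; BW = Δω/(2π) = 285.3 Hz.

(a) f₀ = 1.176e+04 Hz  (b) Q = 41.22  (c) BW = 285.3 Hz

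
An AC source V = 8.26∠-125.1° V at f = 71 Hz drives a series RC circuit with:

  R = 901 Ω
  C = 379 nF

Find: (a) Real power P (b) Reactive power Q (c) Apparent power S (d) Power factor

Step 1 — Angular frequency: ω = 2π·f = 2π·71 = 446.1 rad/s.
Step 2 — Component impedances:
  R: Z = R = 901 Ω
  C: Z = 1/(jωC) = -j/(ω·C) = 0 - j5915 Ω
Step 3 — Series combination: Z_total = R + C = 901 - j5915 Ω = 5983∠-81.3° Ω.
Step 4 — Source phasor: V = 8.26∠-125.1° V = -4.75 - j6.758 V.
Step 5 — Current: I = V / Z = 0.0009971 - j0.0009549 A = 0.001381∠-43.8° A.
Step 6 — Complex power: S = V·I* = 0.001717 - j0.01127 VA.
Step 7 — Real power: P = Re(S) = 0.001717 W.
Step 8 — Reactive power: Q = Im(S) = -0.01127 VAR.
Step 9 — Apparent power: |S| = 0.0114 VA.
Step 10 — Power factor: PF = P/|S| = 0.1506 (leading).

(a) P = 0.001717 W  (b) Q = -0.01127 VAR  (c) S = 0.0114 VA  (d) PF = 0.1506 (leading)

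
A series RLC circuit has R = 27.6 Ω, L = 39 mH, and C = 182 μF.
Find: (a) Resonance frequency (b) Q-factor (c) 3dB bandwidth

Step 1 — Resonance condition Im(Z)=0 gives ω₀ = 1/√(LC).
Step 2 — ω₀ = 1/√(0.039·0.000182) = 375.3 rad/s.
Step 3 — f₀ = ω₀/(2π) = 59.74 Hz.
Step 4 — Series Q: Q = ω₀L/R = 375.3·0.039/27.6 = 0.5304.
Step 5 — 3dB bandwidth: Δω = ω₀/Q = 707.7 rad/s; BW = Δω/(2π) = 112.6 Hz.

(a) f₀ = 59.74 Hz  (b) Q = 0.5304  (c) BW = 112.6 Hz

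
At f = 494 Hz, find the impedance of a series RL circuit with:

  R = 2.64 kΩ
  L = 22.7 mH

Step 1 — Angular frequency: ω = 2π·f = 2π·494 = 3104 rad/s.
Step 2 — Component impedances:
  R: Z = R = 2640 Ω
  L: Z = jωL = j·3104·0.0227 = 0 + j70.46 Ω
Step 3 — Series combination: Z_total = R + L = 2640 + j70.46 Ω = 2641∠1.5° Ω.

Z = 2640 + j70.46 Ω = 2641∠1.5° Ω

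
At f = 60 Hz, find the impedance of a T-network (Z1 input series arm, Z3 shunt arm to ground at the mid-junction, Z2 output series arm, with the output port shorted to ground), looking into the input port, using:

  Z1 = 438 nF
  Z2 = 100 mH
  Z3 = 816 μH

Step 1 — Angular frequency: ω = 2π·f = 2π·60 = 377 rad/s.
Step 2 — Component impedances:
  Z1: Z = 1/(jωC) = -j/(ω·C) = 0 - j6056 Ω
  Z2: Z = jωL = j·377·0.1 = 0 + j37.7 Ω
  Z3: Z = jωL = j·377·0.000816 = 0 + j0.3076 Ω
Step 3 — With the output port shorted to ground, the output series arm Z2 runs from the junction to ground; the shunt arm Z3 also runs from the junction to ground. They appear in parallel: Z3 || Z2 = 0 + j0.3051 Ω.
Step 4 — Series with input arm Z1: Z_in = Z1 + (Z3 || Z2) = 0 - j6056 Ω = 6056∠-90.0° Ω.

Z = 0 - j6056 Ω = 6056∠-90.0° Ω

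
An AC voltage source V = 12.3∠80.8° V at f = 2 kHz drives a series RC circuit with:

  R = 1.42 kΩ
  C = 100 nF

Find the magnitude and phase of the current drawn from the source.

Step 1 — Angular frequency: ω = 2π·f = 2π·2000 = 1.257e+04 rad/s.
Step 2 — Component impedances:
  R: Z = R = 1420 Ω
  C: Z = 1/(jωC) = -j/(ω·C) = 0 - j795.8 Ω
Step 3 — Series combination: Z_total = R + C = 1420 - j795.8 Ω = 1628∠-29.3° Ω.
Step 4 — Source phasor: V = 12.3∠80.8° V = 1.967 + j12.14 V.
Step 5 — Ohm's law: I = V / Z_total = (1.967 + j12.14) / (1420 - j795.8) = -0.002593 + j0.007098 A.
Step 6 — Convert to polar: |I| = 0.007556 A, ∠I = 110.1°.

I = 0.007556∠110.1° A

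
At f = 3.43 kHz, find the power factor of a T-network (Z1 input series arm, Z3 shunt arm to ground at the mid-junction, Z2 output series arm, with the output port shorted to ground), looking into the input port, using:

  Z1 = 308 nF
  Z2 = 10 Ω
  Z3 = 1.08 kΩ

Step 1 — Angular frequency: ω = 2π·f = 2π·3430 = 2.155e+04 rad/s.
Step 2 — Component impedances:
  Z1: Z = 1/(jωC) = -j/(ω·C) = 0 - j150.7 Ω
  Z2: Z = R = 10 Ω
  Z3: Z = R = 1080 Ω
Step 3 — With the output port shorted to ground, the output series arm Z2 runs from the junction to ground; the shunt arm Z3 also runs from the junction to ground. They appear in parallel: Z3 || Z2 = 9.908 Ω.
Step 4 — Series with input arm Z1: Z_in = Z1 + (Z3 || Z2) = 9.908 - j150.7 Ω = 151∠-86.2° Ω.
Step 5 — Power factor: PF = cos(φ) = Re(Z)/|Z| = 9.9083/150.98 = 0.06563.
Step 6 — Type: Im(Z) = -150.7 ⇒ leading (phase φ = -86.2°).

PF = 0.06563 (leading, φ = -86.2°)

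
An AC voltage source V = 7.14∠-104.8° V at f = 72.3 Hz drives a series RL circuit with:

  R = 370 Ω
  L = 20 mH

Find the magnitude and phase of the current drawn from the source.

Step 1 — Angular frequency: ω = 2π·f = 2π·72.3 = 454.3 rad/s.
Step 2 — Component impedances:
  R: Z = R = 370 Ω
  L: Z = jωL = j·454.3·0.02 = 0 + j9.085 Ω
Step 3 — Series combination: Z_total = R + L = 370 + j9.085 Ω = 370.1∠1.4° Ω.
Step 4 — Source phasor: V = 7.14∠-104.8° V = -1.824 - j6.903 V.
Step 5 — Ohm's law: I = V / Z_total = (-1.824 - j6.903) / (370 + j9.085) = -0.005384 - j0.01852 A.
Step 6 — Convert to polar: |I| = 0.01929 A, ∠I = -106.2°.

I = 0.01929∠-106.2° A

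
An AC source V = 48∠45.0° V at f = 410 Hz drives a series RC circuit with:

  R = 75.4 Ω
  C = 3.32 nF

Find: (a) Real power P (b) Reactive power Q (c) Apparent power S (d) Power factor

Step 1 — Angular frequency: ω = 2π·f = 2π·410 = 2576 rad/s.
Step 2 — Component impedances:
  R: Z = R = 75.4 Ω
  C: Z = 1/(jωC) = -j/(ω·C) = 0 - j1.169e+05 Ω
Step 3 — Series combination: Z_total = R + C = 75.4 - j1.169e+05 Ω = 1.169e+05∠-90.0° Ω.
Step 4 — Source phasor: V = 48∠45.0° V = 33.94 + j33.94 V.
Step 5 — Current: I = V / Z = -0.0002901 + j0.0002905 A = 0.0004105∠135.0° A.
Step 6 — Complex power: S = V·I* = 1.271e-05 - j0.01971 VA.
Step 7 — Real power: P = Re(S) = 1.271e-05 W.
Step 8 — Reactive power: Q = Im(S) = -0.01971 VAR.
Step 9 — Apparent power: |S| = 0.01971 VA.
Step 10 — Power factor: PF = P/|S| = 0.0006449 (leading).

(a) P = 1.271e-05 W  (b) Q = -0.01971 VAR  (c) S = 0.01971 VA  (d) PF = 0.0006449 (leading)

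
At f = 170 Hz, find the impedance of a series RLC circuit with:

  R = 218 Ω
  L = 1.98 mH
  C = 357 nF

Step 1 — Angular frequency: ω = 2π·f = 2π·170 = 1068 rad/s.
Step 2 — Component impedances:
  R: Z = R = 218 Ω
  L: Z = jωL = j·1068·0.00198 = 0 + j2.115 Ω
  C: Z = 1/(jωC) = -j/(ω·C) = 0 - j2622 Ω
Step 3 — Series combination: Z_total = R + L + C = 218 - j2620 Ω = 2629∠-85.2° Ω.

Z = 218 - j2620 Ω = 2629∠-85.2° Ω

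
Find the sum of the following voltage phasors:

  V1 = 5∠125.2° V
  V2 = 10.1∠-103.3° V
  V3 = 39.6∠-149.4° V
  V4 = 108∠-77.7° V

Step 1 — Convert each phasor to rectangular form:
  V1 = 5·(cos(125.2°) + j·sin(125.2°)) = -2.882 + j4.086 V
  V2 = 10.1·(cos(-103.3°) + j·sin(-103.3°)) = -2.324 - j9.829 V
  V3 = 39.6·(cos(-149.4°) + j·sin(-149.4°)) = -34.09 - j20.16 V
  V4 = 108·(cos(-77.7°) + j·sin(-77.7°)) = 23.01 - j105.5 V
Step 2 — Sum components: V_total = -16.28 - j131.4 V.
Step 3 — Convert to polar: |V_total| = 132.4 V, ∠V_total = -97.1°.

V_total = 132.4∠-97.1° V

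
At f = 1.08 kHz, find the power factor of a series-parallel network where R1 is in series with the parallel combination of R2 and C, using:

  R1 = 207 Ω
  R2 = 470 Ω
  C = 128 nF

Step 1 — Angular frequency: ω = 2π·f = 2π·1080 = 6786 rad/s.
Step 2 — Component impedances:
  R1: Z = R = 207 Ω
  R2: Z = R = 470 Ω
  C: Z = 1/(jωC) = -j/(ω·C) = 0 - j1151 Ω
Step 3 — Parallel branch: R2 || C = 1/(1/R2 + 1/C) = 402.9 - j164.5 Ω.
Step 4 — Series with R1: Z_total = R1 + (R2 || C) = 609.9 - j164.5 Ω = 631.6∠-15.1° Ω.
Step 5 — Power factor: PF = cos(φ) = Re(Z)/|Z| = 609.86/631.65 = 0.9655.
Step 6 — Type: Im(Z) = -164.5 ⇒ leading (phase φ = -15.1°).

PF = 0.9655 (leading, φ = -15.1°)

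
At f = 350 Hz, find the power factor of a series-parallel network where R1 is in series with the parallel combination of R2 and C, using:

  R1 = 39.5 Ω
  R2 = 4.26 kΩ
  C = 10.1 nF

Step 1 — Angular frequency: ω = 2π·f = 2π·350 = 2199 rad/s.
Step 2 — Component impedances:
  R1: Z = R = 39.5 Ω
  R2: Z = R = 4260 Ω
  C: Z = 1/(jωC) = -j/(ω·C) = 0 - j4.502e+04 Ω
Step 3 — Parallel branch: R2 || C = 1/(1/R2 + 1/C) = 4222 - j399.5 Ω.
Step 4 — Series with R1: Z_total = R1 + (R2 || C) = 4262 - j399.5 Ω = 4280∠-5.4° Ω.
Step 5 — Power factor: PF = cos(φ) = Re(Z)/|Z| = 4261.7/4280.4 = 0.9956.
Step 6 — Type: Im(Z) = -399.5 ⇒ leading (phase φ = -5.4°).

PF = 0.9956 (leading, φ = -5.4°)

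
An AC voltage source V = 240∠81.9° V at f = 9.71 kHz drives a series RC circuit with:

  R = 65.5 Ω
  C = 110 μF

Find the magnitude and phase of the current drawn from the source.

Step 1 — Angular frequency: ω = 2π·f = 2π·9710 = 6.101e+04 rad/s.
Step 2 — Component impedances:
  R: Z = R = 65.5 Ω
  C: Z = 1/(jωC) = -j/(ω·C) = 0 - j0.149 Ω
Step 3 — Series combination: Z_total = R + C = 65.5 - j0.149 Ω = 65.5∠-0.1° Ω.
Step 4 — Source phasor: V = 240∠81.9° V = 33.82 + j237.6 V.
Step 5 — Ohm's law: I = V / Z_total = (33.82 + j237.6) / (65.5 - j0.149) = 0.508 + j3.629 A.
Step 6 — Convert to polar: |I| = 3.664 A, ∠I = 82.0°.

I = 3.664∠82.0° A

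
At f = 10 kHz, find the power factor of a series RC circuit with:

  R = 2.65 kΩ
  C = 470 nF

Step 1 — Angular frequency: ω = 2π·f = 2π·1e+04 = 6.283e+04 rad/s.
Step 2 — Component impedances:
  R: Z = R = 2650 Ω
  C: Z = 1/(jωC) = -j/(ω·C) = 0 - j33.86 Ω
Step 3 — Series combination: Z_total = R + C = 2650 - j33.86 Ω = 2650∠-0.7° Ω.
Step 4 — Power factor: PF = cos(φ) = Re(Z)/|Z| = 2650/2650.2 = 0.9999.
Step 5 — Type: Im(Z) = -33.86 ⇒ leading (phase φ = -0.7°).

PF = 0.9999 (leading, φ = -0.7°)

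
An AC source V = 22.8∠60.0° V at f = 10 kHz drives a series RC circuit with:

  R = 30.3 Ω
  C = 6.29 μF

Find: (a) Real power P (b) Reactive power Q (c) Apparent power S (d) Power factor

Step 1 — Angular frequency: ω = 2π·f = 2π·1e+04 = 6.283e+04 rad/s.
Step 2 — Component impedances:
  R: Z = R = 30.3 Ω
  C: Z = 1/(jωC) = -j/(ω·C) = 0 - j2.53 Ω
Step 3 — Series combination: Z_total = R + C = 30.3 - j2.53 Ω = 30.41∠-4.8° Ω.
Step 4 — Source phasor: V = 22.8∠60.0° V = 11.4 + j19.75 V.
Step 5 — Current: I = V / Z = 0.3196 + j0.6784 A = 0.7499∠64.8° A.
Step 6 — Complex power: S = V·I* = 17.04 - j1.423 VA.
Step 7 — Real power: P = Re(S) = 17.04 W.
Step 8 — Reactive power: Q = Im(S) = -1.423 VAR.
Step 9 — Apparent power: |S| = 17.1 VA.
Step 10 — Power factor: PF = P/|S| = 0.9965 (leading).

(a) P = 17.04 W  (b) Q = -1.423 VAR  (c) S = 17.1 VA  (d) PF = 0.9965 (leading)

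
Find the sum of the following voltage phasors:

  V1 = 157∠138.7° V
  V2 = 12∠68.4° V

Step 1 — Convert each phasor to rectangular form:
  V1 = 157·(cos(138.7°) + j·sin(138.7°)) = -117.9 + j103.6 V
  V2 = 12·(cos(68.4°) + j·sin(68.4°)) = 4.417 + j11.16 V
Step 2 — Sum components: V_total = -113.5 + j114.8 V.
Step 3 — Convert to polar: |V_total| = 161.4 V, ∠V_total = 134.7°.

V_total = 161.4∠134.7° V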